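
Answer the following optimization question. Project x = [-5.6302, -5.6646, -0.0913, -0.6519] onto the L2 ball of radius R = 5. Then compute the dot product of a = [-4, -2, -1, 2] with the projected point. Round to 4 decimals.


Step 1: Compute ||x|| (intermediates to 6 decimals).
||x|| = sqrt((-5.6302)^2 + (-5.6646)^2 + (-0.0913)^2 + (-0.6519)^2) = 8.013748
Step 2: Project.
Since ||x|| > R, scale = R/||x|| = 5/8.013748 = 0.623928, proj(x) = scale * x
proj(x) = [-3.512839, -3.534303, -0.056965, -0.406739]
Step 3: Dot product.
a^T * proj(x) = -4*(-3.512839) - 2*(-3.534303) - 1*(-0.056965) + 2*(-0.406739) = 20.3634


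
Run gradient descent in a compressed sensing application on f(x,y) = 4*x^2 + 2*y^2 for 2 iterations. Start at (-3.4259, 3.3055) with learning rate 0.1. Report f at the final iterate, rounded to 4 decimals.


Gradient descent on f(x,y) = 4*x^2 + 2*y^2.
Starting point: (-3.4259, 3.3055), alpha = 0.1
Step 1: grad_x = 2*4*-3.4259 = -27.4072, grad_y = 2*2*3.3055 = 13.222
  x_1 = -3.4259 - 0.1*-27.4072 = -0.6852
  y_1 = 3.3055 - 0.1*13.222 = 1.9833
Step 2: grad_x = 2*4*-0.6852 = -5.4814, grad_y = 2*2*1.9833 = 7.9332
  x_2 = -0.6852 - 0.1*-5.4814 = -0.137
  y_2 = 1.9833 - 0.1*7.9332 = 1.19
f(-0.137, 1.19) = 4*(-0.137)^2 + 2*1.19^2 = 2.9072


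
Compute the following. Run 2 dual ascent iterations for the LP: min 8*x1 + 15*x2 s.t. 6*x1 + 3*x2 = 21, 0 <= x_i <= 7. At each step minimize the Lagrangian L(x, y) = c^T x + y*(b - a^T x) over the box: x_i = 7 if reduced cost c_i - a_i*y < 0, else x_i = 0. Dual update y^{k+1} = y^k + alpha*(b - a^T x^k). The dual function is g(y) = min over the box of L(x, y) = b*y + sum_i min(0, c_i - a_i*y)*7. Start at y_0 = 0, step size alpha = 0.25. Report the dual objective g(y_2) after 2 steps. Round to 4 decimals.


Dual ascent for LP: min 8*x1 + 15*x2, 6*x1 + 3*x2 = 21, 0 <= x_i <= 7
Step 1: y^k = 0.0, reduced costs: (8.0, 15.0)
  x^k = (0.0, 0.0), subgradient = b - a^T x = 21.0
  y^{k+1} = 0.0 + 0.25*21.0 = 5.25
Step 2: y^k = 5.25, reduced costs: (-23.5, -0.75)
  x^k = (7.0, 7.0), subgradient = b - a^T x = -42.0
  y^{k+1} = 5.25 + 0.25*-42.0 = -5.25
Dual objective at y_2 = -5.25: reduced costs (39.5, 30.75), box minimizer x = (0.0, 0.0)
g(y_2) = b*y + (c1 - a1*y)*x1 + (c2 - a2*y)*x2 = 21*(-5.25) + 39.5*0.0 + 30.75*0.0 = -110.25 + 0.0 + 0.0 = -110.25


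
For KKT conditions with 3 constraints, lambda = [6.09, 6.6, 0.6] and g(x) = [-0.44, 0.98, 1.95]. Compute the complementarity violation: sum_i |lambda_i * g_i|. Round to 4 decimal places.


KKT complementary slackness check:
lambda_1 * g_1 = 6.09 * -0.44 = -2.6796
lambda_2 * g_2 = 6.6 * 0.98 = 6.468
lambda_3 * g_3 = 0.6 * 1.95 = 1.17
Total violation = 2.6796 + 6.468 + 1.17 = 10.3176


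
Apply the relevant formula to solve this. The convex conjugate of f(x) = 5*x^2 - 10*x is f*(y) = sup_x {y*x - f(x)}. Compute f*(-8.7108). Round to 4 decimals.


f*(y) = sup_x {y*x - a*x^2 - b*x} = sup_x {(y-b)*x - a*x^2}
FOC: (y - b) - 2a*x = 0 => x* = (y - b)/(2a)
x* = (-8.7108 + 10)/(2*5) = 0.1289
f*(-8.7108) = (y-b)^2/(4a) = (-8.7108 + 10)^2/(4*5)
= 1.662/20 = 0.0831


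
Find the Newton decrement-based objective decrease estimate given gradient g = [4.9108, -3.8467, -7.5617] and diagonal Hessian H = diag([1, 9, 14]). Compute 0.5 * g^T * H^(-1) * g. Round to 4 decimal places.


Step 1: H is diagonal, so H^(-1) * g = [4.9108, -0.4274, -0.5401].
Step 2: g^T H^(-1) g = sum_i g_i^2 / H_ii
  = (4.9108)^2/1 + (-3.8467)^2/9 + (-7.5617)^2/14
  = 24.116 + 1.6441 + 4.0842 = 29.8443
Step 3: Objective decrease = 0.5 * g^T H^(-1) g = 14.9222


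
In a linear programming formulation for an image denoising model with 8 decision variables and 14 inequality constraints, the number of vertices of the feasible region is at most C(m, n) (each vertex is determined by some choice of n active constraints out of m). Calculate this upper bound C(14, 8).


Each vertex corresponds to some choice of n active constraints out of m, so the number of vertices is at most C(m, n) = m! / (n!(m-n)!).
m = 14, n = 8
Numerator: 14 * 13 * 12 * 11 * 10 * 9 * 8 * 7
Denominator: 8! = 40320
C(14, 8) = 3003


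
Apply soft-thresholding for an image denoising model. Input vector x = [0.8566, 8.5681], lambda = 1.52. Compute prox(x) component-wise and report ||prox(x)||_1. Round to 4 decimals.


Soft-thresholding with lambda = 1.52:
prox(0.8566) = sign(0.8566)*max(|0.8566| - 1.52, 0) = 0.0
prox(8.5681) = sign(8.5681)*max(|8.5681| - 1.52, 0) = 7.0481
prox(x) = [0.0, 7.0481]
||prox(x)||_1 = 0.0 + 7.0481 = 7.0481


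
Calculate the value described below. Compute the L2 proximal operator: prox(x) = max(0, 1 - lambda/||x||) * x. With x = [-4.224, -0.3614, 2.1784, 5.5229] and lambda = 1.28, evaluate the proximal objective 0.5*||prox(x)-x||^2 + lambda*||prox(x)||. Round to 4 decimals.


Step 1: Compute ||x||.
||x|| = 7.2952
Step 2: Compute scaling factor.
scale = max(0, 1 - 1.28/7.2952) = 0.8245
Step 3: prox(x) = [-3.4829, -0.298, 1.7962, 4.5539]
||prox(x)|| = 6.0152
Step 4: Proximal objective.
0.5*||prox-x||^2 = 0.8192
lambda*||prox|| = 7.6995
Total = 8.5187


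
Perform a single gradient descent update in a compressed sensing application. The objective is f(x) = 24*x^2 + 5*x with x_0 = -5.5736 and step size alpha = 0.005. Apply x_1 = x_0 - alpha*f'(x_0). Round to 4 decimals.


We compute the gradient at x_0 and apply the update.
f'(x) = 48*x + 5
f'(-5.5736) = 48*-5.5736 + 5 = -262.5328
x_1 = -5.5736 - 0.005*-262.5328 = -4.2609


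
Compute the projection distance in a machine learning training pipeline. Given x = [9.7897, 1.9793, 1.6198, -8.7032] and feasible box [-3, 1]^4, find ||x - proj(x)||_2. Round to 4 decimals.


Project each component onto [-3, 1].
clip(9.7897) = 1.0, clip(1.9793) = 1.0, clip(1.6198) = 1.0, clip(-8.7032) = -3.0
Projection = [1.0, 1.0, 1.0, -3.0]
Squared diffs: [77.2588, 0.959, 0.3842, 32.5265]
Distance = sqrt(111.1285) = 10.5418


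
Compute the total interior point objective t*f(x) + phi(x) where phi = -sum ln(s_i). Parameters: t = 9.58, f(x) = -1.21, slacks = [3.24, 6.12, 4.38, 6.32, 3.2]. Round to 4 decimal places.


Step 1: Compute log-barrier.
ln values: [1.1756, 1.8116, 1.477, 1.8437, 1.1632]
phi = -(1.1756 + 1.8116 + 1.477 + 1.8437 + 1.1632) = -7.4711
Step 2: Compute augmented objective.
t*f(x) = 9.58*-1.21 = -11.5918
Total = -11.5918 - 7.4711 = -19.0629


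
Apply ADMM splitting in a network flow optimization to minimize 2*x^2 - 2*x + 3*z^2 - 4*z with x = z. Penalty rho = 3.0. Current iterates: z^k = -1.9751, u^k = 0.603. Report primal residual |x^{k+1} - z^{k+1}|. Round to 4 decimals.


ADMM iteration with rho = 3.0, z^k = -1.9751, u^k = 0.603
Step 1: x-update.
Minimize 2*x^2 - 2*x + (3.0/2)*(x + 1.9751 + 0.603)^2
FOC: (2*2 + 3.0)*x = 2 + 3.0*(-1.9751 - 0.603)
x^{k+1} = -0.8192
Step 2: z-update.
Minimize 3*z^2 - 4*z + (3.0/2)*(-0.8192 - z + 0.603)^2
FOC: (2*3 + 3.0)*z = 4 + 3.0*(-0.8192 + 0.603)
z^{k+1} = 0.3724
Step 3: u-update.
u^{k+1} = 0.603 - 0.8192 - 0.3724 = -0.5886
Step 4: Primal residual = |-0.8192 - 0.3724| = 1.1916


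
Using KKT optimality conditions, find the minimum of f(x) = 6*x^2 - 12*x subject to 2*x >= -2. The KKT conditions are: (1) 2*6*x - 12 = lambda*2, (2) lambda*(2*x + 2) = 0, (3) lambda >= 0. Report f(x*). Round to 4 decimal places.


Step 1: Try lambda = 0 (constraint inactive).
Stationarity: 2*6*x - 12 = 0
x* = 12/(2*6) = 1.0
Check constraint: 2*1.0 = 2.0 >= -2 -- satisfied.
Step 2: Compute optimal value.
f(x*) = 6*1.0^2 - 12*1.0 = -6.0


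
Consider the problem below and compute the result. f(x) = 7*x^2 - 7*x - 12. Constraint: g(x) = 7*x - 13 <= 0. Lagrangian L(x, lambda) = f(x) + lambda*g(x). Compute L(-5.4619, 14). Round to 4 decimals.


Step 1: Evaluate f(x).
f(-5.4619) = 7*(-5.4619)^2 - 7*(-5.4619) - 12 = 235.0598
Step 2: Evaluate g(x).
g(-5.4619) = 7*-5.4619 - 13 = -51.2333
Step 3: Compute Lagrangian.
L = 235.0598 + 14*-51.2333 = -482.2064


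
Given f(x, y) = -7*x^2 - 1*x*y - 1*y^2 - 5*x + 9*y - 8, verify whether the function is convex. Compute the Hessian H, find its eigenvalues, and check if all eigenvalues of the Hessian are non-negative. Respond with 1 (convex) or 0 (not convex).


The Hessian of f(x,y) = -7*x^2 - 1*x*y - 1*y^2 - 5*x + 9*y - 8 is:
H = [[-14, -1], [-1, -2]]
Trace = -14 - 2 = -16
Determinant = -14*-2 - (-1)^2 = 27
Discriminant = (-16)^2 - 4*27 = 148.0
Eigenvalues: lambda_1 = -14.0828, lambda_2 = -1.9172
The function is not convex.

0


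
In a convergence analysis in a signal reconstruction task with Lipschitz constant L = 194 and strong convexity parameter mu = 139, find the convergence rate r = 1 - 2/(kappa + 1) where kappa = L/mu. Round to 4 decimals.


Step 1: Compute the condition number.
kappa = L/mu = 194/139 = 1.3957
Step 2: Compute the convergence rate.
r = 1 - 2/(kappa + 1) = 1 - 2*mu/(L + mu) = (L - mu)/(L + mu) = 55/333 = 0.1652


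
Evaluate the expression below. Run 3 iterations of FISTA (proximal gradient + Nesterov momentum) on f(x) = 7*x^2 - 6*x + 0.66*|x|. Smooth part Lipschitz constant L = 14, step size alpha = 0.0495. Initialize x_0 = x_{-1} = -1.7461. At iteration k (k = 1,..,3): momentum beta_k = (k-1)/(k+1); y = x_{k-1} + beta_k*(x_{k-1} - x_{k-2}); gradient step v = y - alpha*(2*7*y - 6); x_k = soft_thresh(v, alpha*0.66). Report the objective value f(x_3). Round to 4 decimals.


FISTA on f(x) = 7*x^2 - 6*x + 0.66*|x|
L = 14, alpha = 0.0495
Iteration 1: beta = 0.0, y = -1.7461 + 0.0*(-1.7461 + 1.7461) = -1.7461
  grad(y) = -30.4454, v = y - alpha*grad = -0.2391
  prox(v) = soft_thresh(-0.2391, 0.0327) = -0.2064
Iteration 2: beta = 0.3333, y = -0.2064 + 0.3333*(-0.2064 + 1.7461) = 0.3069
  grad(y) = -1.704, v = y - alpha*grad = 0.3912
  prox(v) = soft_thresh(0.3912, 0.0327) = 0.3585
Iteration 3: beta = 0.5, y = 0.3585 + 0.5*(0.3585 + 0.2064) = 0.641
  grad(y) = 2.9739, v = y - alpha*grad = 0.4938
  prox(v) = soft_thresh(0.4938, 0.0327) = 0.4611
f(x_3) = 7*0.4611^2 - 6*0.4611 + 0.66*|0.4611| = -0.974


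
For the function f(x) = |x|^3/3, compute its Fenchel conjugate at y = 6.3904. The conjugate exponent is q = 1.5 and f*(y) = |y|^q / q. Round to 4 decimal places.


The conjugate exponent q satisfies 1/p + 1/q = 1.
p = 3, so q = 3/(3 - 1) = 1.5
|y|^q = 6.3904^1.5 = 16.1544
f*(6.3904) = 16.1544 / 1.5 = 10.7696


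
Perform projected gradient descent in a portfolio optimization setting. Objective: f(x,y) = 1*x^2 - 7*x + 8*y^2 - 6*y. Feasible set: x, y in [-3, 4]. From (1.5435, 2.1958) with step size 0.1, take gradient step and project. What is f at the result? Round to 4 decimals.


Step 1: Compute gradient at (1.5435, 2.1958).
grad_x = 2*1*1.5435 - 7 = -3.913
grad_y = 2*8*2.1958 - 6 = 29.1328
Step 2: Gradient step.
x_raw = 1.5435 - 0.1*-3.913 = 1.9348
y_raw = 2.1958 - 0.1*29.1328 = -0.7175
Step 3: Project onto [-3, 4].
x_proj = clip(1.9348) = 1.9348
y_proj = clip(-0.7175) = -0.7175
Step 4: Evaluate f.
f(1.9348, -0.7175) = -1.377


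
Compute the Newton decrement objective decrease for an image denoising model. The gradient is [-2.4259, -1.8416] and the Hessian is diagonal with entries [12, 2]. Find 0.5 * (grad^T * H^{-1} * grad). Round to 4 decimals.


Step 1: H is diagonal, so H^(-1) * g = [-0.2022, -0.9208].
Step 2: g^T H^(-1) g = sum_i g_i^2 / H_ii
  = (-2.4259)^2/12 + (-1.8416)^2/2
  = 0.4904 + 1.6957 = 2.1862
Step 3: Objective decrease = 0.5 * g^T H^(-1) g = 1.0931


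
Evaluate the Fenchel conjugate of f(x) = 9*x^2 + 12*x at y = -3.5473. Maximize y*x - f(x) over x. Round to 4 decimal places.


f*(y) = sup_x {y*x - a*x^2 - b*x} = sup_x {(y-b)*x - a*x^2}
FOC: (y - b) - 2a*x = 0 => x* = (y - b)/(2a)
x* = (-3.5473 - 12)/(2*9) = -0.8637
f*(-3.5473) = (y-b)^2/(4a) = (-3.5473 - 12)^2/(4*9)
= 241.7185/36 = 6.7144


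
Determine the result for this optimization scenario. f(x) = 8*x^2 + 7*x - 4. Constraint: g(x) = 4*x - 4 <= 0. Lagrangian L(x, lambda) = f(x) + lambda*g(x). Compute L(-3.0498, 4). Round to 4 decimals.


Step 1: Evaluate f(x).
f(-3.0498) = 8*(-3.0498)^2 + 7*(-3.0498) - 4 = 49.0616
Step 2: Evaluate g(x).
g(-3.0498) = 4*-3.0498 - 4 = -16.1992
Step 3: Compute Lagrangian.
L = 49.0616 + 4*-16.1992 = -15.7352


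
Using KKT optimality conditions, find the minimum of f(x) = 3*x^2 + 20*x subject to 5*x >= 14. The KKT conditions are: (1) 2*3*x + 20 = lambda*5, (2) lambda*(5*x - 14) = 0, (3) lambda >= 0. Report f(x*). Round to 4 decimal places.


Step 1: Try lambda = 0 (constraint inactive).
x_unc = -20/(2*3) = -3.3333
Check: 5*-3.3333 = -16.6665 < 14 -- violated!
Step 2: Constraint must be active: 5*x = 14
x* = 14/5 = 2.8
lambda = (2*3*2.8 + 20)/5 = 7.36
Step 3: Compute optimal value.
f(x*) = 3*2.8^2 + 20*2.8 = 79.52


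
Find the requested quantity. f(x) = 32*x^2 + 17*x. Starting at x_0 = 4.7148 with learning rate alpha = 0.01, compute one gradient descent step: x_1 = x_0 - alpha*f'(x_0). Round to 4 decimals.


We compute the gradient at x_0 and apply the update.
f'(x) = 64*x + 17
f'(4.7148) = 64*4.7148 + 17 = 318.7472
x_1 = 4.7148 - 0.01*318.7472 = 1.5273


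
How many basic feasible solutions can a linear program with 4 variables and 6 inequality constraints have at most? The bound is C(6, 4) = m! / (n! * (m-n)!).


Each vertex corresponds to some choice of n active constraints out of m, so the number of vertices is at most C(m, n) = m! / (n!(m-n)!).
m = 6, n = 4
Numerator: 6 * 5 * 4 * 3
Denominator: 4! = 24
C(6, 4) = 15


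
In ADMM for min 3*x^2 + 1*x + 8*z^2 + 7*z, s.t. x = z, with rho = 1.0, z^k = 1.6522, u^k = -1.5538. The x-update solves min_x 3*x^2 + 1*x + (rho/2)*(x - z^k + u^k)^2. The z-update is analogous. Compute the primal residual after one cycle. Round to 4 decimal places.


ADMM iteration with rho = 1.0, z^k = 1.6522, u^k = -1.5538
Step 1: x-update.
Minimize 3*x^2 + 1*x + (1.0/2)*(x - 1.6522 - 1.5538)^2
FOC: (2*3 + 1.0)*x = -1 + 1.0*(1.6522 + 1.5538)
x^{k+1} = 0.3151
Step 2: z-update.
Minimize 8*z^2 + 7*z + (1.0/2)*(0.3151 - z - 1.5538)^2
FOC: (2*8 + 1.0)*z = -7 + 1.0*(0.3151 - 1.5538)
z^{k+1} = -0.4846
Step 3: u-update.
u^{k+1} = -1.5538 + 0.3151 + 0.4846 = -0.754
Step 4: Primal residual = |0.3151 + 0.4846| = 0.7998


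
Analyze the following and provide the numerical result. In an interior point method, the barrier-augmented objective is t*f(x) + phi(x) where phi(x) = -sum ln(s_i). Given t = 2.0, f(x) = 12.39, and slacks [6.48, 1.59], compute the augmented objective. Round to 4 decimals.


Step 1: Compute log-barrier.
ln values: [1.8687, 0.4637]
phi = -(1.8687 + 0.4637) = -2.3325
Step 2: Compute augmented objective.
t*f(x) = 2.0*12.39 = 24.78
Total = 24.78 - 2.3325 = 22.4475


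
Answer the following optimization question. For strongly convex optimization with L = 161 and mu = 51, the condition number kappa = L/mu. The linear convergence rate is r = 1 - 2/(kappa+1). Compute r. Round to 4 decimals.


Step 1: Compute the condition number.
kappa = L/mu = 161/51 = 3.1569
Step 2: Compute the convergence rate.
r = 1 - 2/(kappa + 1) = 1 - 2*mu/(L + mu) = (L - mu)/(L + mu) = 110/212 = 0.5189


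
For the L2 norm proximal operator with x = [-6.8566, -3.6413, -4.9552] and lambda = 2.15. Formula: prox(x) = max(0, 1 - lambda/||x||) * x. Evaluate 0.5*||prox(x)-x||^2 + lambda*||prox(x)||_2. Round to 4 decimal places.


Step 1: Compute ||x||.
||x|| = 9.2101
Step 2: Compute scaling factor.
scale = max(0, 1 - 2.15/9.2101) = 0.7666
Step 3: prox(x) = [-5.256, -2.7913, -3.7985]
||prox(x)|| = 7.0601
Step 4: Proximal objective.
0.5*||prox-x||^2 = 2.3113
lambda*||prox|| = 15.1792
Total = 17.4905


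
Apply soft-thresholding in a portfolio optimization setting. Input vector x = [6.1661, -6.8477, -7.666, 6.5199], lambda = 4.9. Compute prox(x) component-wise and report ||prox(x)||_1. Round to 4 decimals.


Soft-thresholding with lambda = 4.9:
prox(6.1661) = sign(6.1661)*max(|6.1661| - 4.9, 0) = 1.2661
prox(-6.8477) = sign(-6.8477)*max(|-6.8477| - 4.9, 0) = -1.9477
prox(-7.666) = sign(-7.666)*max(|-7.666| - 4.9, 0) = -2.766
prox(6.5199) = sign(6.5199)*max(|6.5199| - 4.9, 0) = 1.6199
prox(x) = [1.2661, -1.9477, -2.766, 1.6199]
||prox(x)||_1 = 1.2661 + 1.9477 + 2.766 + 1.6199 = 7.5997


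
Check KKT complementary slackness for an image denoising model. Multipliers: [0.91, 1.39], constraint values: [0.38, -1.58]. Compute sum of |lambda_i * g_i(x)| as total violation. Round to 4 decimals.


KKT complementary slackness check:
lambda_1 * g_1 = 0.91 * 0.38 = 0.3458
lambda_2 * g_2 = 1.39 * -1.58 = -2.1962
Total violation = 0.3458 + 2.1962 = 2.542


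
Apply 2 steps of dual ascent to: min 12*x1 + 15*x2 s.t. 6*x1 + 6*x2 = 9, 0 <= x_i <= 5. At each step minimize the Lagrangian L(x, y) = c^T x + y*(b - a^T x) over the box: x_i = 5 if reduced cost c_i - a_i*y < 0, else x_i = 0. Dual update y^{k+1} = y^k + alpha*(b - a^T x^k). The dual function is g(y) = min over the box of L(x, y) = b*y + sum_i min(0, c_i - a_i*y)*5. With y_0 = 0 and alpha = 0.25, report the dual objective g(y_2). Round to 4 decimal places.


Dual ascent for LP: min 12*x1 + 15*x2, 6*x1 + 6*x2 = 9, 0 <= x_i <= 5
Step 1: y^k = 0.0, reduced costs: (12.0, 15.0)
  x^k = (0.0, 0.0), subgradient = b - a^T x = 9.0
  y^{k+1} = 0.0 + 0.25*9.0 = 2.25
Step 2: y^k = 2.25, reduced costs: (-1.5, 1.5)
  x^k = (5.0, 0.0), subgradient = b - a^T x = -21.0
  y^{k+1} = 2.25 + 0.25*-21.0 = -3.0
Dual objective at y_2 = -3.0: reduced costs (30.0, 33.0), box minimizer x = (0.0, 0.0)
g(y_2) = b*y + (c1 - a1*y)*x1 + (c2 - a2*y)*x2 = 9*(-3.0) + 30.0*0.0 + 33.0*0.0 = -27.0 + 0.0 + 0.0 = -27.0


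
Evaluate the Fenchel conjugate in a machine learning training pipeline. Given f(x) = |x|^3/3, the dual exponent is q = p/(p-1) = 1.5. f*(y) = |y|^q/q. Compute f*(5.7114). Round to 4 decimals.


The conjugate exponent q satisfies 1/p + 1/q = 1.
p = 3, so q = 3/(3 - 1) = 1.5
|y|^q = 5.7114^1.5 = 13.6494
f*(5.7114) = 13.6494 / 1.5 = 9.0996


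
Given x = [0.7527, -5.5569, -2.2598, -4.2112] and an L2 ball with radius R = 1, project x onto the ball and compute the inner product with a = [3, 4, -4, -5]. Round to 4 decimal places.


Step 1: Compute ||x|| (intermediates to 6 decimals).
||x|| = sqrt(0.7527^2 + (-5.5569)^2 + (-2.2598)^2 + (-4.2112)^2) = 7.367944
Step 2: Project.
Since ||x|| > R, scale = R/||x|| = 1/7.367944 = 0.135723, proj(x) = scale * x
proj(x) = [0.102159, -0.754199, -0.306707, -0.571557]
Step 3: Dot product.
a^T * proj(x) = 3*0.102159 + 4*(-0.754199) - 4*(-0.306707) - 5*(-0.571557) = 1.3743


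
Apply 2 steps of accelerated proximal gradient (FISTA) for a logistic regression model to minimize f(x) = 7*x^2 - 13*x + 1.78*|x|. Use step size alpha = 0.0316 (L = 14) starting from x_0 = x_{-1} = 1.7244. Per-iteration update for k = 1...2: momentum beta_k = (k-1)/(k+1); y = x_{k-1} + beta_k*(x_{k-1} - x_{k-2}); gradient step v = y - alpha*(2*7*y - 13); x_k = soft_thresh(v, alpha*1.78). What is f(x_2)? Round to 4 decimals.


FISTA on f(x) = 7*x^2 - 13*x + 1.78*|x|
L = 14, alpha = 0.0316
Iteration 1: beta = 0.0, y = 1.7244 + 0.0*(1.7244 - 1.7244) = 1.7244
  grad(y) = 11.1416, v = y - alpha*grad = 1.3723
  prox(v) = soft_thresh(1.3723, 0.0562) = 1.3161
Iteration 2: beta = 0.3333, y = 1.3161 + 0.3333*(1.3161 - 1.7244) = 1.18
  grad(y) = 3.5196, v = y - alpha*grad = 1.0688
  prox(v) = soft_thresh(1.0688, 0.0562) = 1.0125
f(x_2) = 7*1.0125^2 - 13*1.0125 + 1.78*|1.0125| = -4.1841


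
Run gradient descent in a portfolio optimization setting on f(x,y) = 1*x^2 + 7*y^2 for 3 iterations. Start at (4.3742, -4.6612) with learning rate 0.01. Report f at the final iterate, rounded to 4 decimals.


Gradient descent on f(x,y) = 1*x^2 + 7*y^2.
Starting point: (4.3742, -4.6612), alpha = 0.01
Step 1: grad_x = 2*1*4.3742 = 8.7484, grad_y = 2*7*-4.6612 = -65.2568
  x_1 = 4.3742 - 0.01*8.7484 = 4.2867
  y_1 = -4.6612 - 0.01*-65.2568 = -4.0086
Step 2: grad_x = 2*1*4.2867 = 8.5734, grad_y = 2*7*-4.0086 = -56.1208
  x_2 = 4.2867 - 0.01*8.5734 = 4.201
  y_2 = -4.0086 - 0.01*-56.1208 = -3.4474
Step 3: grad_x = 2*1*4.201 = 8.402, grad_y = 2*7*-3.4474 = -48.2639
  x_3 = 4.201 - 0.01*8.402 = 4.117
  y_3 = -3.4474 - 0.01*-48.2639 = -2.9648
f(4.117, -2.9648) = 1*4.117^2 + 7*(-2.9648)^2 = 78.479


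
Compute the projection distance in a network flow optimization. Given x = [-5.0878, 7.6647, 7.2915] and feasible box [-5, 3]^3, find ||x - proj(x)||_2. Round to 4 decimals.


Project each component onto [-5, 3].
clip(-5.0878) = -5.0, clip(7.6647) = 3.0, clip(7.2915) = 3.0
Projection = [-5.0, 3.0, 3.0]
Squared diffs: [0.0077, 21.7594, 18.417]
Distance = sqrt(40.1841) = 6.3391


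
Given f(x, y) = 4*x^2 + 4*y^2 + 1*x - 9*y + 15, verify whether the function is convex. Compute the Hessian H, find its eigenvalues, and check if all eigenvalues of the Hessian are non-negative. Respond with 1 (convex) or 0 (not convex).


The Hessian of f(x,y) = 4*x^2 + 4*y^2 + 1*x - 9*y + 15 is:
H = [[8, 0], [0, 8]]
Trace = 8 + 8 = 16
Determinant = 8*8 - (0)^2 = 64
Discriminant = (16)^2 - 4*64 = 0.0
Eigenvalues: lambda_1 = 8.0, lambda_2 = 8.0
The function is convex.

1


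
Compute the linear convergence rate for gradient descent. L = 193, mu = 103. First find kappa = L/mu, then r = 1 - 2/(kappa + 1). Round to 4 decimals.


Step 1: Compute the condition number.
kappa = L/mu = 193/103 = 1.8738
Step 2: Compute the convergence rate.
r = 1 - 2/(kappa + 1) = 1 - 2*mu/(L + mu) = (L - mu)/(L + mu) = 90/296 = 0.3041


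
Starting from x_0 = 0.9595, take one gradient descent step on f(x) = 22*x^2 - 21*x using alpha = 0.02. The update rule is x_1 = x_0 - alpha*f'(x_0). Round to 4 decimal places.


We compute the gradient at x_0 and apply the update.
f'(x) = 44*x - 21
f'(0.9595) = 44*0.9595 - 21 = 21.218
x_1 = 0.9595 - 0.02*21.218 = 0.5351


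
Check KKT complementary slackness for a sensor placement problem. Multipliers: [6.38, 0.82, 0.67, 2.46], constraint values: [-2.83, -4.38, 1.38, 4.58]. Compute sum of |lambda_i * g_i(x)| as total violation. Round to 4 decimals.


KKT complementary slackness check:
lambda_1 * g_1 = 6.38 * -2.83 = -18.0554
lambda_2 * g_2 = 0.82 * -4.38 = -3.5916
lambda_3 * g_3 = 0.67 * 1.38 = 0.9246
lambda_4 * g_4 = 2.46 * 4.58 = 11.2668
Total violation = 18.0554 + 3.5916 + 0.9246 + 11.2668 = 33.8384


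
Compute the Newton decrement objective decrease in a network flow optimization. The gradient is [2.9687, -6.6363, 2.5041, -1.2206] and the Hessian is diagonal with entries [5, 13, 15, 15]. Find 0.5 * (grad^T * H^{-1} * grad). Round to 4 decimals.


Step 1: H is diagonal, so H^(-1) * g = [0.5937, -0.5105, 0.1669, -0.0814].
Step 2: g^T H^(-1) g = sum_i g_i^2 / H_ii
  = (2.9687)^2/5 + (-6.6363)^2/13 + (2.5041)^2/15 + (-1.2206)^2/15
  = 1.7626 + 3.3877 + 0.418 + 0.0993 = 5.6677
Step 3: Objective decrease = 0.5 * g^T H^(-1) g = 2.8339


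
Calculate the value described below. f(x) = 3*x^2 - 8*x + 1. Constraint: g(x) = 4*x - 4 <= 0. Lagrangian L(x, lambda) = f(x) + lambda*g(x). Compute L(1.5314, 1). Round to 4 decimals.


Step 1: Evaluate f(x).
f(1.5314) = 3*1.5314^2 - 8*1.5314 + 1 = -4.2156
Step 2: Evaluate g(x).
g(1.5314) = 4*1.5314 - 4 = 2.1256
Step 3: Compute Lagrangian.
L = -4.2156 + 1*2.1256 = -2.09


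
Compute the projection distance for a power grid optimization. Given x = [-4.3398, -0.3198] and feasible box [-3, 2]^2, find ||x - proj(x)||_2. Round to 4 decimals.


Project each component onto [-3, 2].
clip(-4.3398) = -3.0, clip(-0.3198) = -0.3198
Projection = [-3.0, -0.3198]
Squared diffs: [1.7951, 0.0]
Distance = sqrt(1.7951) = 1.3398


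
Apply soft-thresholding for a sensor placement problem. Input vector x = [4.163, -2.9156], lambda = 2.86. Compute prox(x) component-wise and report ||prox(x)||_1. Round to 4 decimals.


Soft-thresholding with lambda = 2.86:
prox(4.163) = sign(4.163)*max(|4.163| - 2.86, 0) = 1.303
prox(-2.9156) = sign(-2.9156)*max(|-2.9156| - 2.86, 0) = -0.0556
prox(x) = [1.303, -0.0556]
||prox(x)||_1 = 1.303 + 0.0556 = 1.3586


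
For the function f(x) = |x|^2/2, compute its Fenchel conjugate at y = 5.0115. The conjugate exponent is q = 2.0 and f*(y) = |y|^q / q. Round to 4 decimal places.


The conjugate exponent q satisfies 1/p + 1/q = 1.
p = 2, so q = 2/(2 - 1) = 2.0
|y|^q = 5.0115^2.0 = 25.1151
f*(5.0115) = 25.1151 / 2.0 = 12.5576


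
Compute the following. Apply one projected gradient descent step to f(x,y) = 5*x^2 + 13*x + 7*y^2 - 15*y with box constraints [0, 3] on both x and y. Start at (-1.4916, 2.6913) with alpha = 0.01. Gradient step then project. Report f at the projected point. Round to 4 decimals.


Step 1: Compute gradient at (-1.4916, 2.6913).
grad_x = 2*5*-1.4916 + 13 = -1.916
grad_y = 2*7*2.6913 - 15 = 22.6782
Step 2: Gradient step.
x_raw = -1.4916 - 0.01*-1.916 = -1.4724
y_raw = 2.6913 - 0.01*22.6782 = 2.4645
Step 3: Project onto [0, 3].
x_proj = clip(-1.4724) = 0.0
y_proj = clip(2.4645) = 2.4645
Step 4: Evaluate f.
f(0.0, 2.4645) = 5.5492


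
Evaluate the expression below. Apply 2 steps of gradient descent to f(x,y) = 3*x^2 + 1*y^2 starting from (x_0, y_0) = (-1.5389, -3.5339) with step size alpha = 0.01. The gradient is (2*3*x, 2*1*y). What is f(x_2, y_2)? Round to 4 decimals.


Gradient descent on f(x,y) = 3*x^2 + 1*y^2.
Starting point: (-1.5389, -3.5339), alpha = 0.01
Step 1: grad_x = 2*3*-1.5389 = -9.2334, grad_y = 2*1*-3.5339 = -7.0678
  x_1 = -1.5389 - 0.01*-9.2334 = -1.4466
  y_1 = -3.5339 - 0.01*-7.0678 = -3.4632
Step 2: grad_x = 2*3*-1.4466 = -8.6794, grad_y = 2*1*-3.4632 = -6.9264
  x_2 = -1.4466 - 0.01*-8.6794 = -1.3598
  y_2 = -3.4632 - 0.01*-6.9264 = -3.394
f(-1.3598, -3.394) = 3*(-1.3598)^2 + 1*(-3.394)^2 = 17.0659


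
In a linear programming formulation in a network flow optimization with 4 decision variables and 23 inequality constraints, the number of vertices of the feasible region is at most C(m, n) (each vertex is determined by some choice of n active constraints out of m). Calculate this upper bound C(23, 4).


Each vertex corresponds to some choice of n active constraints out of m, so the number of vertices is at most C(m, n) = m! / (n!(m-n)!).
m = 23, n = 4
Numerator: 23 * 22 * 21 * 20
Denominator: 4! = 24
C(23, 4) = 8855


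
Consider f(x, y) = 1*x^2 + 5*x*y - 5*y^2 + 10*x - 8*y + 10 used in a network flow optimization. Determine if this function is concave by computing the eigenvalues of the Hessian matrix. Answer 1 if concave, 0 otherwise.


The Hessian of f(x,y) = 1*x^2 + 5*x*y - 5*y^2 + 10*x - 8*y + 10 is:
H = [[2, 5], [5, -10]]
Trace = 2 - 10 = -8
Determinant = 2*-10 - (5)^2 = -45
Discriminant = (-8)^2 - 4*-45 = 244.0
Eigenvalues: lambda_1 = -11.8102, lambda_2 = 3.8102
The function is not concave.

0


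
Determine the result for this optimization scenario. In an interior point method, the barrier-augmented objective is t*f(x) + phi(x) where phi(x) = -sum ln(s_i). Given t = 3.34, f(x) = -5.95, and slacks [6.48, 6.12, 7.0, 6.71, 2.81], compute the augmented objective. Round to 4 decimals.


Step 1: Compute log-barrier.
ln values: [1.8687, 1.8116, 1.9459, 1.9036, 1.0332]
phi = -(1.8687 + 1.8116 + 1.9459 + 1.9036 + 1.0332) = -8.563
Step 2: Compute augmented objective.
t*f(x) = 3.34*-5.95 = -19.873
Total = -19.873 - 8.563 = -28.436


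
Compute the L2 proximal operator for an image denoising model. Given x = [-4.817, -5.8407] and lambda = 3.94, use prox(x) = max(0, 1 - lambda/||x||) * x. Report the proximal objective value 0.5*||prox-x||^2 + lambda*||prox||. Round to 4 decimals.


Step 1: Compute ||x||.
||x|| = 7.5708
Step 2: Compute scaling factor.
scale = max(0, 1 - 3.94/7.5708) = 0.4796
Step 3: prox(x) = [-2.3101, -2.8011]
||prox(x)|| = 3.6308
Step 4: Proximal objective.
0.5*||prox-x||^2 = 7.7618
lambda*||prox|| = 14.3054
Total = 22.0672


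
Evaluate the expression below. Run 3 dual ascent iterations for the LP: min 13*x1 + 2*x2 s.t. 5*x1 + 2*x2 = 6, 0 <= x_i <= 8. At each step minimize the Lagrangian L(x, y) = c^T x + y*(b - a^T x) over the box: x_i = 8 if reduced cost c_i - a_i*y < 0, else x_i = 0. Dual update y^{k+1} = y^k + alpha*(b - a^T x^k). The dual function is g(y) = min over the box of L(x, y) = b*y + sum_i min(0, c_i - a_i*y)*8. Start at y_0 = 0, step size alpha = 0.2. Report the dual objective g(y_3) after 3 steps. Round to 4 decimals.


Dual ascent for LP: min 13*x1 + 2*x2, 5*x1 + 2*x2 = 6, 0 <= x_i <= 8
Step 1: y^k = 0.0, reduced costs: (13.0, 2.0)
  x^k = (0.0, 0.0), subgradient = b - a^T x = 6.0
  y^{k+1} = 0.0 + 0.2*6.0 = 1.2
Step 2: y^k = 1.2, reduced costs: (7.0, -0.4)
  x^k = (0.0, 8.0), subgradient = b - a^T x = -10.0
  y^{k+1} = 1.2 + 0.2*-10.0 = -0.8
Step 3: y^k = -0.8, reduced costs: (17.0, 3.6)
  x^k = (0.0, 0.0), subgradient = b - a^T x = 6.0
  y^{k+1} = -0.8 + 0.2*6.0 = 0.4
Dual objective at y_3 = 0.4: reduced costs (11.0, 1.2), box minimizer x = (0.0, 0.0)
g(y_3) = b*y + (c1 - a1*y)*x1 + (c2 - a2*y)*x2 = 6*0.4 + 11.0*0.0 + 1.2*0.0 = 2.4 + 0.0 + 0.0 = 2.4


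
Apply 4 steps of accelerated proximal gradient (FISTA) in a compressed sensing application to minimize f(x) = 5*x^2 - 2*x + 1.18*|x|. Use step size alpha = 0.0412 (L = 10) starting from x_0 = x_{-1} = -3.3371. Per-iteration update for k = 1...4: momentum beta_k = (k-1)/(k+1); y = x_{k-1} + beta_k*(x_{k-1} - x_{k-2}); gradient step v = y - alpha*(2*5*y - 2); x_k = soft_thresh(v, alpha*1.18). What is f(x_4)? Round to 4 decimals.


FISTA on f(x) = 5*x^2 - 2*x + 1.18*|x|
L = 10, alpha = 0.0412
Iteration 1: beta = 0.0, y = -3.3371 + 0.0*(-3.3371 + 3.3371) = -3.3371
  grad(y) = -35.371, v = y - alpha*grad = -1.8798
  prox(v) = soft_thresh(-1.8798, 0.0486) = -1.8312
Iteration 2: beta = 0.3333, y = -1.8312 + 0.3333*(-1.8312 + 3.3371) = -1.3292
  grad(y) = -15.2923, v = y - alpha*grad = -0.6992
  prox(v) = soft_thresh(-0.6992, 0.0486) = -0.6506
Iteration 3: beta = 0.5, y = -0.6506 + 0.5*(-0.6506 + 1.8312) = -0.0603
  grad(y) = -2.6026, v = y - alpha*grad = 0.047
  prox(v) = soft_thresh(0.047, 0.0486) = 0.0
Iteration 4: beta = 0.6, y = 0.0 + 0.6*(0.0 + 0.6506) = 0.3903
  grad(y) = 1.9034, v = y - alpha*grad = 0.3119
  prox(v) = soft_thresh(0.3119, 0.0486) = 0.2633
f(x_4) = 5*0.2633^2 - 2*0.2633 + 1.18*|0.2633| = 0.1307


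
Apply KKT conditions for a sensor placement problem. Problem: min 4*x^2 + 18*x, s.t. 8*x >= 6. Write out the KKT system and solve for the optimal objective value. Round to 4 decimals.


Step 1: Try lambda = 0 (constraint inactive).
x_unc = -18/(2*4) = -2.25
Check: 8*-2.25 = -18.0 < 6 -- violated!
Step 2: Constraint must be active: 8*x = 6
x* = 6/8 = 0.75
lambda = (2*4*0.75 + 18)/8 = 3.0
Step 3: Compute optimal value.
f(x*) = 4*0.75^2 + 18*0.75 = 15.75


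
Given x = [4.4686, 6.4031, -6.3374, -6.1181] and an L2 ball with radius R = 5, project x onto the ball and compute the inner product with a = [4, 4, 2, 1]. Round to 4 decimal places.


Step 1: Compute ||x|| (intermediates to 6 decimals).
||x|| = sqrt(4.4686^2 + 6.4031^2 + (-6.3374)^2 + (-6.1181)^2) = 11.77123
Step 2: Project.
Since ||x|| > R, scale = R/||x|| = 5/11.77123 = 0.424764, proj(x) = scale * x
proj(x) = [1.8981, 2.719806, -2.691899, -2.598749]
Step 3: Dot product.
a^T * proj(x) = 4*1.8981 + 4*2.719806 + 2*(-2.691899) + 1*(-2.598749) = 10.4891


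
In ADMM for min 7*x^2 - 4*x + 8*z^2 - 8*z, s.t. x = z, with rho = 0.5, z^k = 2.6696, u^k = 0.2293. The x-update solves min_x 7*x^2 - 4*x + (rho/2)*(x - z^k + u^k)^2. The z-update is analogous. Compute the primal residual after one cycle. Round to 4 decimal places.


ADMM iteration with rho = 0.5, z^k = 2.6696, u^k = 0.2293
Step 1: x-update.
Minimize 7*x^2 - 4*x + (0.5/2)*(x - 2.6696 + 0.2293)^2
FOC: (2*7 + 0.5)*x = 4 + 0.5*(2.6696 - 0.2293)
x^{k+1} = 0.36
Step 2: z-update.
Minimize 8*z^2 - 8*z + (0.5/2)*(0.36 - z + 0.2293)^2
FOC: (2*8 + 0.5)*z = 8 + 0.5*(0.36 + 0.2293)
z^{k+1} = 0.5027
Step 3: u-update.
u^{k+1} = 0.2293 + 0.36 - 0.5027 = 0.0866
Step 4: Primal residual = |0.36 - 0.5027| = 0.1427


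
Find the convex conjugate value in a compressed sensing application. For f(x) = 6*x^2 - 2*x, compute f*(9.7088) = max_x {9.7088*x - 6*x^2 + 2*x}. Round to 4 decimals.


f*(y) = sup_x {y*x - a*x^2 - b*x} = sup_x {(y-b)*x - a*x^2}
FOC: (y - b) - 2a*x = 0 => x* = (y - b)/(2a)
x* = (9.7088 + 2)/(2*6) = 0.9757
f*(9.7088) = (y-b)^2/(4a) = (9.7088 + 2)^2/(4*6)
= 137.096/24 = 5.7123


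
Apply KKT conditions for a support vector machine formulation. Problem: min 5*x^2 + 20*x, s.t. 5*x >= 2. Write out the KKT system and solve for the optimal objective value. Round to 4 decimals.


Step 1: Try lambda = 0 (constraint inactive).
x_unc = -20/(2*5) = -2.0
Check: 5*-2.0 = -10.0 < 2 -- violated!
Step 2: Constraint must be active: 5*x = 2
x* = 2/5 = 0.4
lambda = (2*5*0.4 + 20)/5 = 4.8
Step 3: Compute optimal value.
f(x*) = 5*0.4^2 + 20*0.4 = 8.8


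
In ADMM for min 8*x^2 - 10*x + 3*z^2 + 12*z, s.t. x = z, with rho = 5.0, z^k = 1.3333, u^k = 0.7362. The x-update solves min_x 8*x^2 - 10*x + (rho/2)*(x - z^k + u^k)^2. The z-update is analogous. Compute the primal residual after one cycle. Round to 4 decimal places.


ADMM iteration with rho = 5.0, z^k = 1.3333, u^k = 0.7362
Step 1: x-update.
Minimize 8*x^2 - 10*x + (5.0/2)*(x - 1.3333 + 0.7362)^2
FOC: (2*8 + 5.0)*x = 10 + 5.0*(1.3333 - 0.7362)
x^{k+1} = 0.6184
Step 2: z-update.
Minimize 3*z^2 + 12*z + (5.0/2)*(0.6184 - z + 0.7362)^2
FOC: (2*3 + 5.0)*z = -12 + 5.0*(0.6184 + 0.7362)
z^{k+1} = -0.4752
Step 3: u-update.
u^{k+1} = 0.7362 + 0.6184 + 0.4752 = 1.8298
Step 4: Primal residual = |0.6184 + 0.4752| = 1.0936


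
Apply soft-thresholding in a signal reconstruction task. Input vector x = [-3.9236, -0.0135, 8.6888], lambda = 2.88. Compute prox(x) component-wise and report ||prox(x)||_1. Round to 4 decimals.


Soft-thresholding with lambda = 2.88:
prox(-3.9236) = sign(-3.9236)*max(|-3.9236| - 2.88, 0) = -1.0436
prox(-0.0135) = sign(-0.0135)*max(|-0.0135| - 2.88, 0) = 0.0
prox(8.6888) = sign(8.6888)*max(|8.6888| - 2.88, 0) = 5.8088
prox(x) = [-1.0436, 0.0, 5.8088]
||prox(x)||_1 = 1.0436 + 0.0 + 5.8088 = 6.8524


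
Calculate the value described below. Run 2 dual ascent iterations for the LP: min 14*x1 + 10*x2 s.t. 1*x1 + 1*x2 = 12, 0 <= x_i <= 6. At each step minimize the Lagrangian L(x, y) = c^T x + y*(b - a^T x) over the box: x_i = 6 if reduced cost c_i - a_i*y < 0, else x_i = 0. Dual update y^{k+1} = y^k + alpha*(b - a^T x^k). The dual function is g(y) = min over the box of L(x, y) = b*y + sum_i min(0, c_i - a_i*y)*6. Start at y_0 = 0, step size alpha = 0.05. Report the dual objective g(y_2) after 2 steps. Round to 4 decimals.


Dual ascent for LP: min 14*x1 + 10*x2, 1*x1 + 1*x2 = 12, 0 <= x_i <= 6
Step 1: y^k = 0.0, reduced costs: (14.0, 10.0)
  x^k = (0.0, 0.0), subgradient = b - a^T x = 12.0
  y^{k+1} = 0.0 + 0.05*12.0 = 0.6
Step 2: y^k = 0.6, reduced costs: (13.4, 9.4)
  x^k = (0.0, 0.0), subgradient = b - a^T x = 12.0
  y^{k+1} = 0.6 + 0.05*12.0 = 1.2
Dual objective at y_2 = 1.2: reduced costs (12.8, 8.8), box minimizer x = (0.0, 0.0)
g(y_2) = b*y + (c1 - a1*y)*x1 + (c2 - a2*y)*x2 = 12*1.2 + 12.8*0.0 + 8.8*0.0 = 14.4 + 0.0 + 0.0 = 14.4


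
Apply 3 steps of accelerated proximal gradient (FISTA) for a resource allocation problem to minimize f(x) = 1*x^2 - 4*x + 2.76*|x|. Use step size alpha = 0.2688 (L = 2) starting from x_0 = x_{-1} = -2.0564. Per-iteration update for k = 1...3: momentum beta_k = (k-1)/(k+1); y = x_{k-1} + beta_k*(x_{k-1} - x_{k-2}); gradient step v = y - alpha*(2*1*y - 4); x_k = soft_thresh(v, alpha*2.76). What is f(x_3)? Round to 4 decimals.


FISTA on f(x) = 1*x^2 - 4*x + 2.76*|x|
L = 2, alpha = 0.2688
Iteration 1: beta = 0.0, y = -2.0564 + 0.0*(-2.0564 + 2.0564) = -2.0564
  grad(y) = -8.1128, v = y - alpha*grad = 0.1243
  prox(v) = soft_thresh(0.1243, 0.7419) = 0.0
Iteration 2: beta = 0.3333, y = 0.0 + 0.3333*(0.0 + 2.0564) = 0.6855
  grad(y) = -2.6291, v = y - alpha*grad = 1.3922
  prox(v) = soft_thresh(1.3922, 0.7419) = 0.6503
Iteration 3: beta = 0.5, y = 0.6503 + 0.5*(0.6503 - 0.0) = 0.9754
  grad(y) = -2.0492, v = y - alpha*grad = 1.5262
  prox(v) = soft_thresh(1.5262, 0.7419) = 0.7843
f(x_3) = 1*0.7843^2 - 4*0.7843 + 2.76*|0.7843| = -0.3574


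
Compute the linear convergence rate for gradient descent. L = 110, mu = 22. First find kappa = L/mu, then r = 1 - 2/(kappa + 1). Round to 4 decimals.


Step 1: Compute the condition number.
kappa = L/mu = 110/22 = 5.0
Step 2: Compute the convergence rate.
r = 1 - 2/(kappa + 1) = 1 - 2*mu/(L + mu) = (L - mu)/(L + mu) = 88/132 = 0.6667


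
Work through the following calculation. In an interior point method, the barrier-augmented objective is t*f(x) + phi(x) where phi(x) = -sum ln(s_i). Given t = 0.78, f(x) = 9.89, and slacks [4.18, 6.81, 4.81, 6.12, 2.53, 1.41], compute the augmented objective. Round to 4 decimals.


Step 1: Compute log-barrier.
ln values: [1.4303, 1.9184, 1.5707, 1.8116, 0.9282, 0.3436]
phi = -(1.4303 + 1.9184 + 1.5707 + 1.8116 + 0.9282 + 0.3436) = -8.0028
Step 2: Compute augmented objective.
t*f(x) = 0.78*9.89 = 7.7142
Total = 7.7142 - 8.0028 = -0.2886


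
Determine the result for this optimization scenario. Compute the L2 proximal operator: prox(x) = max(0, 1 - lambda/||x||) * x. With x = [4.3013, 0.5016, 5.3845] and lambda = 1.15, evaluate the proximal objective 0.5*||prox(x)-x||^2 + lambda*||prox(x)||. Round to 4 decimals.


Step 1: Compute ||x||.
||x|| = 6.9098
Step 2: Compute scaling factor.
scale = max(0, 1 - 1.15/6.9098) = 0.8336
Step 3: prox(x) = [3.5854, 0.4181, 4.4884]
||prox(x)|| = 5.7598
Step 4: Proximal objective.
0.5*||prox-x||^2 = 0.6613
lambda*||prox|| = 6.6238
Total = 7.285


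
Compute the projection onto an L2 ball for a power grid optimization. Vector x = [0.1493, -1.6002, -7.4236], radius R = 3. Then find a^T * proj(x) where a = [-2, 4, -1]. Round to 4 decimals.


Step 1: Compute ||x|| (intermediates to 6 decimals).
||x|| = sqrt(0.1493^2 + (-1.6002)^2 + (-7.4236)^2) = 7.595576
Step 2: Project.
Since ||x|| > R, scale = R/||x|| = 3/7.595576 = 0.394967, proj(x) = scale * x
proj(x) = [0.058969, -0.632026, -2.932077]
Step 3: Dot product.
a^T * proj(x) = -2*0.058969 + 4*(-0.632026) - 1*(-2.932077) = 0.286


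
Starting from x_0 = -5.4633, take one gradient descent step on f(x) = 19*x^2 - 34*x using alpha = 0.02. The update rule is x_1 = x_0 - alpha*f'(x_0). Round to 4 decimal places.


We compute the gradient at x_0 and apply the update.
f'(x) = 38*x - 34
f'(-5.4633) = 38*-5.4633 - 34 = -241.6054
x_1 = -5.4633 - 0.02*-241.6054 = -0.6312


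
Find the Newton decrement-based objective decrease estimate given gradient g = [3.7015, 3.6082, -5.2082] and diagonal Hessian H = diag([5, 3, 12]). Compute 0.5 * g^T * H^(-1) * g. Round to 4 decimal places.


Step 1: H is diagonal, so H^(-1) * g = [0.7403, 1.2027, -0.434].
Step 2: g^T H^(-1) g = sum_i g_i^2 / H_ii
  = (3.7015)^2/5 + (3.6082)^2/3 + (-5.2082)^2/12
  = 2.7402 + 4.3397 + 2.2604 = 9.3404
Step 3: Objective decrease = 0.5 * g^T H^(-1) g = 4.6702


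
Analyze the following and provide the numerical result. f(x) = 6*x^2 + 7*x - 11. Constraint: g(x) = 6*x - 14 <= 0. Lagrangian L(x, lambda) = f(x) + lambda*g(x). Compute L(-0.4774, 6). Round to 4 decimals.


Step 1: Evaluate f(x).
f(-0.4774) = 6*(-0.4774)^2 + 7*(-0.4774) - 11 = -12.9743
Step 2: Evaluate g(x).
g(-0.4774) = 6*-0.4774 - 14 = -16.8644
Step 3: Compute Lagrangian.
L = -12.9743 + 6*-16.8644 = -114.1607


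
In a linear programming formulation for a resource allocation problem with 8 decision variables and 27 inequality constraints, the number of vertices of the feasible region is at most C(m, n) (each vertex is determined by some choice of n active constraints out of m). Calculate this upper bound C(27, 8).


Each vertex corresponds to some choice of n active constraints out of m, so the number of vertices is at most C(m, n) = m! / (n!(m-n)!).
m = 27, n = 8
Numerator: 27 * 26 * 25 * 24 * 23 * 22 * 21 * 20
Denominator: 8! = 40320
C(27, 8) = 2220075


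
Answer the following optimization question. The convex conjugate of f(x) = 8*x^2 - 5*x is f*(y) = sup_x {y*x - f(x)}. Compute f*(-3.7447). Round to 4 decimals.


f*(y) = sup_x {y*x - a*x^2 - b*x} = sup_x {(y-b)*x - a*x^2}
FOC: (y - b) - 2a*x = 0 => x* = (y - b)/(2a)
x* = (-3.7447 + 5)/(2*8) = 0.0785
f*(-3.7447) = (y-b)^2/(4a) = (-3.7447 + 5)^2/(4*8)
= 1.5758/32 = 0.0492


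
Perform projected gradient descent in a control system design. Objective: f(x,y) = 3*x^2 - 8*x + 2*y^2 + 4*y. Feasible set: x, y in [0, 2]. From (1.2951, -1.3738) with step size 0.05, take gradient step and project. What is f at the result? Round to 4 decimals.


Step 1: Compute gradient at (1.2951, -1.3738).
grad_x = 2*3*1.2951 - 8 = -0.2294
grad_y = 2*2*-1.3738 + 4 = -1.4952
Step 2: Gradient step.
x_raw = 1.2951 - 0.05*-0.2294 = 1.3066
y_raw = -1.3738 - 0.05*-1.4952 = -1.299
Step 3: Project onto [0, 2].
x_proj = clip(1.3066) = 1.3066
y_proj = clip(-1.299) = 0.0
Step 4: Evaluate f.
f(1.3066, 0.0) = -5.3312
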